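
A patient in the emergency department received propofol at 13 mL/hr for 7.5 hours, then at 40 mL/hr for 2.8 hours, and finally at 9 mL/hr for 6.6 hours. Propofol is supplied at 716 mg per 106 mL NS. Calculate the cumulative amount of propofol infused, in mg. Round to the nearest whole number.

Concentration = 716 mg ÷ 106 mL = 6.754717 mg/mL
Stage 1: 13 mL/hr × 7.5 hr = 97.5 mL → 97.5 mL × 6.754717 mg/mL = 658.5849 mg
Stage 2: 40 mL/hr × 2.8 hr = 112 mL → 112 mL × 6.754717 mg/mL = 756.5283 mg
Stage 3: 9 mL/hr × 6.6 hr = 59.4 mL → 59.4 mL × 6.754717 mg/mL = 401.2302 mg
Total = 658.5849 + 756.5283 + 401.2302 = 1816.343 mg

1816 mg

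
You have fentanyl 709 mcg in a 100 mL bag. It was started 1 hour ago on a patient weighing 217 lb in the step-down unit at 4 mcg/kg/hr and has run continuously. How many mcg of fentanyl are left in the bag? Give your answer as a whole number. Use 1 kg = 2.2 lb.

314 mcg

Weight = 217 lb ÷ 2.2 lb/kg = 98.63636 kg
Dose = 4 mcg/kg/hr × 98.63636 kg = 394.5455 mcg/hr
Concentration = 709 mcg ÷ 100 mL = 7.09 mcg/mL
Rate = 394.5455 mcg/hr ÷ 7.09 mcg/mL = 55.64816 mL/hr
Volume infused = 55.64816 mL/hr × 1 hr = 55.64816 mL
Volume remaining = 100 − 55.64816 = 44.35184 mL
Drug remaining = 44.35184 mL × 7.09 mcg/mL = 314.4545 mcg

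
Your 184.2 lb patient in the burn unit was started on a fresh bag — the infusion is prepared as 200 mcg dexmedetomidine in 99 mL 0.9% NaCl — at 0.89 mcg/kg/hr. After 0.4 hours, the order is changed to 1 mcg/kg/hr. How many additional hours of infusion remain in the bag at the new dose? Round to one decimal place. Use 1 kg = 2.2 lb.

Initial rate:
Weight = 184.2 lb ÷ 2.2 lb/kg = 83.72727 kg
Dose = 0.89 mcg/kg/hr × 83.72727 kg = 74.51727 mcg/hr
Concentration = 200 mcg ÷ 99 mL = 2.020202 mcg/mL
Rate = 74.51727 mcg/hr ÷ 2.020202 mcg/mL = 36.88605 mL/hr
Volume infused so far = 36.88605 mL/hr × 0.4 hr = 14.75442 mL
Volume remaining = 99 − 14.75442 = 84.24558 mL
New rate:
Dose = 1 mcg/kg/hr × 83.72727 kg = 83.72727 mcg/hr
Rate = 83.72727 mcg/hr ÷ 2.020202 mcg/mL = 41.445 mL/hr
Time remaining = 84.24558 mL ÷ 41.445 mL/hr = 2.032708 hr

2.0 hours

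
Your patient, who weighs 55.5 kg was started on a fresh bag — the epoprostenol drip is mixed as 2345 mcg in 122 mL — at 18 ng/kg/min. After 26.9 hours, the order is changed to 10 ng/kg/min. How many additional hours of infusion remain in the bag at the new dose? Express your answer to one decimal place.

22.0 hours

Initial rate:
Dose = 18 ng/kg/min × 55.5 kg = 999 ng/min
999 ng/min × 60 min/hr = 59940 ng/hr
Concentration = 2345 mcg ÷ 122 mL = 19.22131 mcg/mL = 19221.31 ng/mL
Rate = 59940 ng/hr ÷ 19221.31 ng/mL = 3.118414 mL/hr
Volume infused so far = 3.118414 mL/hr × 26.9 hr = 83.88533 mL
Volume remaining = 122 − 83.88533 = 38.11467 mL
New rate:
Dose = 10 ng/kg/min × 55.5 kg = 555 ng/min
555 ng/min × 60 min/hr = 33300 ng/hr
Rate = 33300 ng/hr ÷ 19221.31 ng/mL = 1.732452 mL/hr
Time remaining = 38.11467 mL ÷ 1.732452 mL/hr = 22.00042 hr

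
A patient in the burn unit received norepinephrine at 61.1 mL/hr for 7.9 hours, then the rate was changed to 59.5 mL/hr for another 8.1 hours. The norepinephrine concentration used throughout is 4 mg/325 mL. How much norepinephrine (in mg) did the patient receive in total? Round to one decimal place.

11.9 mg

Concentration = 4 mg ÷ 325 mL = 0.01230769 mg/mL
Stage 1: 61.1 mL/hr × 7.9 hr = 482.69 mL → 482.69 mL × 0.01230769 mg/mL = 5.9408 mg
Stage 2: 59.5 mL/hr × 8.1 hr = 481.95 mL → 481.95 mL × 0.01230769 mg/mL = 5.931692 mg
Total = 5.9408 + 5.931692 = 11.87249 mg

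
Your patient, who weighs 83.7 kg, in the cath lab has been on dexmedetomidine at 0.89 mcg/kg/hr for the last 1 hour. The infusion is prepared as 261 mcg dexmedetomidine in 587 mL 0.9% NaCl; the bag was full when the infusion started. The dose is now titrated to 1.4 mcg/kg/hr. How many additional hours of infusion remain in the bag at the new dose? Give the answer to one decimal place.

1.6 hours

Initial rate:
Dose = 0.89 mcg/kg/hr × 83.7 kg = 74.493 mcg/hr
Concentration = 261 mcg ÷ 587 mL = 0.4446337 mcg/mL
Rate = 74.493 mcg/hr ÷ 0.4446337 mcg/mL = 167.5379 mL/hr
Volume infused so far = 167.5379 mL/hr × 1 hr = 167.5379 mL
Volume remaining = 587 − 167.5379 = 419.4621 mL
New rate:
Dose = 1.4 mcg/kg/hr × 83.7 kg = 117.18 mcg/hr
Rate = 117.18 mcg/hr ÷ 0.4446337 mcg/mL = 263.5428 mL/hr
Time remaining = 419.4621 mL ÷ 263.5428 mL/hr = 1.591628 hr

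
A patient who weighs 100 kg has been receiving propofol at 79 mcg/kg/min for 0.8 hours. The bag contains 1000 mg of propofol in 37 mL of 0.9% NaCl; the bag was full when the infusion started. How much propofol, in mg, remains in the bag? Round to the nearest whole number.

Dose = 79 mcg/kg/min × 100 kg = 7900 mcg/min
7900 mcg/min × 60 min/hr = 474000 mcg/hr
Concentration = 1000 mg ÷ 37 mL = 27.02703 mg/mL = 27027.03 mcg/mL
Rate = 474000 mcg/hr ÷ 27027.03 mcg/mL = 17.538 mL/hr
Volume infused = 17.538 mL/hr × 0.8 hr = 14.0304 mL
Volume remaining = 37 − 14.0304 = 22.9696 mL
Drug remaining = 22.9696 mL × 27027.03 mcg/mL = 620800 mcg = 620.8 mg

621 mg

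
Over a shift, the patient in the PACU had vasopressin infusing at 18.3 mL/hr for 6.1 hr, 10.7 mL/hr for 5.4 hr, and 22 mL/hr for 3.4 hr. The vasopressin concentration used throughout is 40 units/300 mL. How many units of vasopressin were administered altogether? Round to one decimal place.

32.6 units

Concentration = 40 units ÷ 300 mL = 0.1333333 units/mL
Stage 1: 18.3 mL/hr × 6.1 hr = 111.63 mL → 111.63 mL × 0.1333333 units/mL = 14.884 units
Stage 2: 10.7 mL/hr × 5.4 hr = 57.78 mL → 57.78 mL × 0.1333333 units/mL = 7.704 units
Stage 3: 22 mL/hr × 3.4 hr = 74.8 mL → 74.8 mL × 0.1333333 units/mL = 9.973333 units
Total = 14.884 + 7.704 + 9.973333 = 32.56133 units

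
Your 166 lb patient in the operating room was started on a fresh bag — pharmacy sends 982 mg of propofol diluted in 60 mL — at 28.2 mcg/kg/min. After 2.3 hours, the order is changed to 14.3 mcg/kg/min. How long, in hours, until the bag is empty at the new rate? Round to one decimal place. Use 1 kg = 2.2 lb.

Initial rate:
Weight = 166 lb ÷ 2.2 lb/kg = 75.45455 kg
Dose = 28.2 mcg/kg/min × 75.45455 kg = 2127.818 mcg/min
2127.818 mcg/min × 60 min/hr = 127669.1 mcg/hr
Concentration = 982 mg ÷ 60 mL = 16.36667 mg/mL = 16366.67 mcg/mL
Rate = 127669.1 mcg/hr ÷ 16366.67 mcg/mL = 7.800555 mL/hr
Volume infused so far = 7.800555 mL/hr × 2.3 hr = 17.94128 mL
Volume remaining = 60 − 17.94128 = 42.05872 mL
New rate:
Dose = 14.3 mcg/kg/min × 75.45455 kg = 1079 mcg/min
1079 mcg/min × 60 min/hr = 64740 mcg/hr
Rate = 64740 mcg/hr ÷ 16366.67 mcg/mL = 3.955601 mL/hr
Time remaining = 42.05872 mL ÷ 3.955601 mL/hr = 10.6327 hr

10.6 hours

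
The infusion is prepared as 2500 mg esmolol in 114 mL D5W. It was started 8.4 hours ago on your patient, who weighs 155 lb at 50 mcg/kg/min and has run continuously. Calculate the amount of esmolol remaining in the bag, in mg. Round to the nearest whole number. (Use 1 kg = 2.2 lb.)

725 mg

Weight = 155 lb ÷ 2.2 lb/kg = 70.45455 kg
Dose = 50 mcg/kg/min × 70.45455 kg = 3522.727 mcg/min
3522.727 mcg/min × 60 min/hr = 211363.6 mcg/hr
Concentration = 2500 mg ÷ 114 mL = 21.92982 mg/mL = 21929.82 mcg/mL
Rate = 211363.6 mcg/hr ÷ 21929.82 mcg/mL = 9.638182 mL/hr
Volume infused = 9.638182 mL/hr × 8.4 hr = 80.96073 mL
Volume remaining = 114 − 80.96073 = 33.03927 mL
Drug remaining = 33.03927 mL × 21929.82 mcg/mL = 724545.5 mcg = 724.5455 mg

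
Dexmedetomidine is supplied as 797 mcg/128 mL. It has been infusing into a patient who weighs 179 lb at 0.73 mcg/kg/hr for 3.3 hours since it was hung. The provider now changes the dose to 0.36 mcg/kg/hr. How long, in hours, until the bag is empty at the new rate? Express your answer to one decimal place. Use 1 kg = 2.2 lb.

20.5 hours

Initial rate:
Weight = 179 lb ÷ 2.2 lb/kg = 81.36364 kg
Dose = 0.73 mcg/kg/hr × 81.36364 kg = 59.39545 mcg/hr
Concentration = 797 mcg ÷ 128 mL = 6.226562 mcg/mL
Rate = 59.39545 mcg/hr ÷ 6.226562 mcg/mL = 9.539044 mL/hr
Volume infused so far = 9.539044 mL/hr × 3.3 hr = 31.47885 mL
Volume remaining = 128 − 31.47885 = 96.52115 mL
New rate:
Dose = 0.36 mcg/kg/hr × 81.36364 kg = 29.29091 mcg/hr
Rate = 29.29091 mcg/hr ÷ 6.226562 mcg/mL = 4.704186 mL/hr
Time remaining = 96.52115 mL ÷ 4.704186 mL/hr = 20.51814 hr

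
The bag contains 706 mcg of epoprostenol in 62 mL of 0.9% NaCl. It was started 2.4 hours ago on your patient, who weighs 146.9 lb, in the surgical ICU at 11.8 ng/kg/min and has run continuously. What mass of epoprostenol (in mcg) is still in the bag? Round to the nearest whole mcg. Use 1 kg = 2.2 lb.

Weight = 146.9 lb ÷ 2.2 lb/kg = 66.77273 kg
Dose = 11.8 ng/kg/min × 66.77273 kg = 787.9182 ng/min
787.9182 ng/min × 60 min/hr = 47275.09 ng/hr
Concentration = 706 mcg ÷ 62 mL = 11.3871 mcg/mL = 11387.1 ng/mL
Rate = 47275.09 ng/hr ÷ 11387.1 ng/mL = 4.151637 mL/hr
Volume infused = 4.151637 mL/hr × 2.4 hr = 9.963929 mL
Volume remaining = 62 − 9.963929 = 52.03607 mL
Drug remaining = 52.03607 mL × 11387.1 ng/mL = 592539.8 ng = 592.5398 mcg

593 mcg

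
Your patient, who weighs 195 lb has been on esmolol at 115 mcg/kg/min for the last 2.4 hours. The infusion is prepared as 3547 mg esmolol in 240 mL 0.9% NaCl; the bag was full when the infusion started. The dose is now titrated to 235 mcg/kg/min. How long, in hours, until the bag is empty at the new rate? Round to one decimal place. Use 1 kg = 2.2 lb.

1.7 hours

Initial rate:
Weight = 195 lb ÷ 2.2 lb/kg = 88.63636 kg
Dose = 115 mcg/kg/min × 88.63636 kg = 10193.18 mcg/min
10193.18 mcg/min × 60 min/hr = 611590.9 mcg/hr
Concentration = 3547 mg ÷ 240 mL = 14.77917 mg/mL = 14779.17 mcg/mL
Rate = 611590.9 mcg/hr ÷ 14779.17 mcg/mL = 41.38196 mL/hr
Volume infused so far = 41.38196 mL/hr × 2.4 hr = 99.31671 mL
Volume remaining = 240 − 99.31671 = 140.6833 mL
New rate:
Dose = 235 mcg/kg/min × 88.63636 kg = 20829.55 mcg/min
20829.55 mcg/min × 60 min/hr = 1249773 mcg/hr
Rate = 1249773 mcg/hr ÷ 14779.17 mcg/mL = 84.56314 mL/hr
Time remaining = 140.6833 mL ÷ 84.56314 mL/hr = 1.663648 hr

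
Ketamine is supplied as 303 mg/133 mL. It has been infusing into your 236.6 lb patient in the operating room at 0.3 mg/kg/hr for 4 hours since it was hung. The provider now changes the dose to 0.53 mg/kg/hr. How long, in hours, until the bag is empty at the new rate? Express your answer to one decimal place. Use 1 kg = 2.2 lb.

Initial rate:
Weight = 236.6 lb ÷ 2.2 lb/kg = 107.5455 kg
Dose = 0.3 mg/kg/hr × 107.5455 kg = 32.26364 mg/hr
Concentration = 303 mg ÷ 133 mL = 2.278195 mg/mL
Rate = 32.26364 mg/hr ÷ 2.278195 mg/mL = 14.16193 mL/hr
Volume infused so far = 14.16193 mL/hr × 4 hr = 56.6477 mL
Volume remaining = 133 − 56.6477 = 76.3523 mL
New rate:
Dose = 0.53 mg/kg/hr × 107.5455 kg = 56.99909 mg/hr
Rate = 56.99909 mg/hr ÷ 2.278195 mg/mL = 25.0194 mL/hr
Time remaining = 76.3523 mL ÷ 25.0194 mL/hr = 3.051723 hr

3.1 hours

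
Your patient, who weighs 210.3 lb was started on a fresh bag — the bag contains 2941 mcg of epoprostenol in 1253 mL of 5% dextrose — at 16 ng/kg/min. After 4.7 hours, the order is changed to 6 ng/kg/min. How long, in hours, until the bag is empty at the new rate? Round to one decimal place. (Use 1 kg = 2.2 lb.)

Initial rate:
Weight = 210.3 lb ÷ 2.2 lb/kg = 95.59091 kg
Dose = 16 ng/kg/min × 95.59091 kg = 1529.455 ng/min
1529.455 ng/min × 60 min/hr = 91767.27 ng/hr
Concentration = 2941 mcg ÷ 1253 mL = 2.347167 mcg/mL = 2347.167 ng/mL
Rate = 91767.27 ng/hr ÷ 2347.167 ng/mL = 39.09704 mL/hr
Volume infused so far = 39.09704 mL/hr × 4.7 hr = 183.7561 mL
Volume remaining = 1253 − 183.7561 = 1069.244 mL
New rate:
Dose = 6 ng/kg/min × 95.59091 kg = 573.5455 ng/min
573.5455 ng/min × 60 min/hr = 34412.73 ng/hr
Rate = 34412.73 ng/hr ÷ 2347.167 ng/mL = 14.66139 mL/hr
Time remaining = 1069.244 mL ÷ 14.66139 mL/hr = 72.92923 hr

72.9 hours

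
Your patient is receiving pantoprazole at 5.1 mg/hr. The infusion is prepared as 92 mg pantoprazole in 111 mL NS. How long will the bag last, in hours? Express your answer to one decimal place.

18.0 hours

Concentration = 92 mg ÷ 111 mL = 0.8288288 mg/mL
Rate = 5.1 mg/hr ÷ 0.8288288 mg/mL = 6.153261 mL/hr
Duration = 111 mL ÷ 6.153261 mL/hr = 18.03922 hr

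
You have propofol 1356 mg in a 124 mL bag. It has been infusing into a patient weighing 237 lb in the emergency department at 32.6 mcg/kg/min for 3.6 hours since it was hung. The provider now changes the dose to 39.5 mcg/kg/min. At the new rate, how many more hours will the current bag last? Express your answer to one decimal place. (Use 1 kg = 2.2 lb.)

2.3 hours

Initial rate:
Weight = 237 lb ÷ 2.2 lb/kg = 107.7273 kg
Dose = 32.6 mcg/kg/min × 107.7273 kg = 3511.909 mcg/min
3511.909 mcg/min × 60 min/hr = 210714.5 mcg/hr
Concentration = 1356 mg ÷ 124 mL = 10.93548 mg/mL = 10935.48 mcg/mL
Rate = 210714.5 mcg/hr ÷ 10935.48 mcg/mL = 19.26888 mL/hr
Volume infused so far = 19.26888 mL/hr × 3.6 hr = 69.36797 mL
Volume remaining = 124 − 69.36797 = 54.63203 mL
New rate:
Dose = 39.5 mcg/kg/min × 107.7273 kg = 4255.227 mcg/min
4255.227 mcg/min × 60 min/hr = 255313.6 mcg/hr
Rate = 255313.6 mcg/hr ÷ 10935.48 mcg/mL = 23.34726 mL/hr
Time remaining = 54.63203 mL ÷ 23.34726 mL/hr = 2.339975 hr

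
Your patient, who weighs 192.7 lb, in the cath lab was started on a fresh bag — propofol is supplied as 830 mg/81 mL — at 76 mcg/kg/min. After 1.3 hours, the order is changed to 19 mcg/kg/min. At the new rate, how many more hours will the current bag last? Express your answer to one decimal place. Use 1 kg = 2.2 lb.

Initial rate:
Weight = 192.7 lb ÷ 2.2 lb/kg = 87.59091 kg
Dose = 76 mcg/kg/min × 87.59091 kg = 6656.909 mcg/min
6656.909 mcg/min × 60 min/hr = 399414.5 mcg/hr
Concentration = 830 mg ÷ 81 mL = 10.24691 mg/mL = 10246.91 mcg/mL
Rate = 399414.5 mcg/hr ÷ 10246.91 mcg/mL = 38.97901 mL/hr
Volume infused so far = 38.97901 mL/hr × 1.3 hr = 50.67271 mL
Volume remaining = 81 − 50.67271 = 30.32729 mL
New rate:
Dose = 19 mcg/kg/min × 87.59091 kg = 1664.227 mcg/min
1664.227 mcg/min × 60 min/hr = 99853.64 mcg/hr
Rate = 99853.64 mcg/hr ÷ 10246.91 mcg/mL = 9.744752 mL/hr
Time remaining = 30.32729 mL ÷ 9.744752 mL/hr = 3.112166 hr

3.1 hours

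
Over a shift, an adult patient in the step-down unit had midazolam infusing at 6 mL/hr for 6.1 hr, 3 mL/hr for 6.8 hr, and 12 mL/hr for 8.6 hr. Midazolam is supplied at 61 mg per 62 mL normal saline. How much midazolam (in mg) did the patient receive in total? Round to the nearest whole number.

158 mg

Concentration = 61 mg ÷ 62 mL = 0.983871 mg/mL
Stage 1: 6 mL/hr × 6.1 hr = 36.6 mL → 36.6 mL × 0.983871 mg/mL = 36.00968 mg
Stage 2: 3 mL/hr × 6.8 hr = 20.4 mL → 20.4 mL × 0.983871 mg/mL = 20.07097 mg
Stage 3: 12 mL/hr × 8.6 hr = 103.2 mL → 103.2 mL × 0.983871 mg/mL = 101.5355 mg
Total = 36.00968 + 20.07097 + 101.5355 = 157.6161 mg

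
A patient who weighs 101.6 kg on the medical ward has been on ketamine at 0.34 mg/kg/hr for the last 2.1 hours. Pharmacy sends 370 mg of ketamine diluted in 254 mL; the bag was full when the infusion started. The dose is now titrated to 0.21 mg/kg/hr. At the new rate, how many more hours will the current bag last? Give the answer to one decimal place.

Initial rate:
Dose = 0.34 mg/kg/hr × 101.6 kg = 34.544 mg/hr
Concentration = 370 mg ÷ 254 mL = 1.456693 mg/mL
Rate = 34.544 mg/hr ÷ 1.456693 mg/mL = 23.71399 mL/hr
Volume infused so far = 23.71399 mL/hr × 2.1 hr = 49.79938 mL
Volume remaining = 254 − 49.79938 = 204.2006 mL
New rate:
Dose = 0.21 mg/kg/hr × 101.6 kg = 21.336 mg/hr
Rate = 21.336 mg/hr ÷ 1.456693 mg/mL = 14.64688 mL/hr
Time remaining = 204.2006 mL ÷ 14.64688 mL/hr = 13.94158 hr

13.9 hours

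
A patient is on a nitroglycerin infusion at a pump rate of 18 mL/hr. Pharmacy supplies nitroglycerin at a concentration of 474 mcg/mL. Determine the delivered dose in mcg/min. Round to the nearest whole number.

142 mcg/min

Drug rate = 18 mL/hr × 474 mcg/mL = 8532 mcg/hr
8532 mcg/hr ÷ 60 min/hr = 142.2 mcg/min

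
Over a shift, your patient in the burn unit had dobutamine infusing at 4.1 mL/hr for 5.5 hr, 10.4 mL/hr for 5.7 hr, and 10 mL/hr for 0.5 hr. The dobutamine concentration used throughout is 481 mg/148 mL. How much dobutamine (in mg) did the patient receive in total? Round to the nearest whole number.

Concentration = 481 mg ÷ 148 mL = 3.25 mg/mL
Stage 1: 4.1 mL/hr × 5.5 hr = 22.55 mL → 22.55 mL × 3.25 mg/mL = 73.2875 mg
Stage 2: 10.4 mL/hr × 5.7 hr = 59.28 mL → 59.28 mL × 3.25 mg/mL = 192.66 mg
Stage 3: 10 mL/hr × 0.5 hr = 5 mL → 5 mL × 3.25 mg/mL = 16.25 mg
Total = 73.2875 + 192.66 + 16.25 = 282.1975 mg

282 mg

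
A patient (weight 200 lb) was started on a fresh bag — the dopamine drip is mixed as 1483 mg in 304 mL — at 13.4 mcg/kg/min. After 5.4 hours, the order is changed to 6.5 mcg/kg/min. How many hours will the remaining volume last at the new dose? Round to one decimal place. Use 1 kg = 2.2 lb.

30.7 hours

Initial rate:
Weight = 200 lb ÷ 2.2 lb/kg = 90.90909 kg
Dose = 13.4 mcg/kg/min × 90.90909 kg = 1218.182 mcg/min
1218.182 mcg/min × 60 min/hr = 73090.91 mcg/hr
Concentration = 1483 mg ÷ 304 mL = 4.878289 mg/mL = 4878.289 mcg/mL
Rate = 73090.91 mcg/hr ÷ 4878.289 mcg/mL = 14.9829 mL/hr
Volume infused so far = 14.9829 mL/hr × 5.4 hr = 80.90764 mL
Volume remaining = 304 − 80.90764 = 223.0924 mL
New rate:
Dose = 6.5 mcg/kg/min × 90.90909 kg = 590.9091 mcg/min
590.9091 mcg/min × 60 min/hr = 35454.55 mcg/hr
Rate = 35454.55 mcg/hr ÷ 4878.289 mcg/mL = 7.267823 mL/hr
Time remaining = 223.0924 mL ÷ 7.267823 mL/hr = 30.6959 hr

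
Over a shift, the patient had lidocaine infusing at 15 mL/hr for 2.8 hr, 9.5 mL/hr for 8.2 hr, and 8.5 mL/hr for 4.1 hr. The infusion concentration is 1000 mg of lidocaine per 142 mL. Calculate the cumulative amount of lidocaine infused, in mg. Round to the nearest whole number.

Concentration = 1000 mg ÷ 142 mL = 7.042254 mg/mL
Stage 1: 15 mL/hr × 2.8 hr = 42 mL → 42 mL × 7.042254 mg/mL = 295.7746 mg
Stage 2: 9.5 mL/hr × 8.2 hr = 77.9 mL → 77.9 mL × 7.042254 mg/mL = 548.5915 mg
Stage 3: 8.5 mL/hr × 4.1 hr = 34.85 mL → 34.85 mL × 7.042254 mg/mL = 245.4225 mg
Total = 295.7746 + 548.5915 + 245.4225 = 1089.789 mg

1090 mg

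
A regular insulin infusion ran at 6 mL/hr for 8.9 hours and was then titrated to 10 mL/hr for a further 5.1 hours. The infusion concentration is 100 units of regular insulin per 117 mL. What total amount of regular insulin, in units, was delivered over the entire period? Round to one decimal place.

89.2 units

Concentration = 100 units ÷ 117 mL = 0.8547009 units/mL
Stage 1: 6 mL/hr × 8.9 hr = 53.4 mL → 53.4 mL × 0.8547009 units/mL = 45.64103 units
Stage 2: 10 mL/hr × 5.1 hr = 51 mL → 51 mL × 0.8547009 units/mL = 43.58974 units
Total = 45.64103 + 43.58974 = 89.23077 units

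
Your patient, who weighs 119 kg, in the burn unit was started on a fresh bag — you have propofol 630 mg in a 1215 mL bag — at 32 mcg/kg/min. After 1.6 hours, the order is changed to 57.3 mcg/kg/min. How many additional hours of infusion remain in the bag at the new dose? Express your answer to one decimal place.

Initial rate:
Dose = 32 mcg/kg/min × 119 kg = 3808 mcg/min
3808 mcg/min × 60 min/hr = 228480 mcg/hr
Concentration = 630 mg ÷ 1215 mL = 0.5185185 mg/mL = 518.5185 mcg/mL
Rate = 228480 mcg/hr ÷ 518.5185 mcg/mL = 440.64 mL/hr
Volume infused so far = 440.64 mL/hr × 1.6 hr = 705.024 mL
Volume remaining = 1215 − 705.024 = 509.976 mL
New rate:
Dose = 57.3 mcg/kg/min × 119 kg = 6818.7 mcg/min
6818.7 mcg/min × 60 min/hr = 409122 mcg/hr
Rate = 409122 mcg/hr ÷ 518.5185 mcg/mL = 789.021 mL/hr
Time remaining = 509.976 mL ÷ 789.021 mL/hr = 0.6463402 hr

0.6 hours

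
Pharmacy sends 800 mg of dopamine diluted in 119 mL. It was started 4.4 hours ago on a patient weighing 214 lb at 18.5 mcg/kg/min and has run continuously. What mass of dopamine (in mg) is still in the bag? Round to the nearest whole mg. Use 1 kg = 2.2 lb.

325 mg

Weight = 214 lb ÷ 2.2 lb/kg = 97.27273 kg
Dose = 18.5 mcg/kg/min × 97.27273 kg = 1799.545 mcg/min
1799.545 mcg/min × 60 min/hr = 107972.7 mcg/hr
Concentration = 800 mg ÷ 119 mL = 6.722689 mg/mL = 6722.689 mcg/mL
Rate = 107972.7 mcg/hr ÷ 6722.689 mcg/mL = 16.06094 mL/hr
Volume infused = 16.06094 mL/hr × 4.4 hr = 70.66815 mL
Volume remaining = 119 − 70.66815 = 48.33185 mL
Drug remaining = 48.33185 mL × 6722.689 mcg/mL = 324920 mcg = 324.92 mg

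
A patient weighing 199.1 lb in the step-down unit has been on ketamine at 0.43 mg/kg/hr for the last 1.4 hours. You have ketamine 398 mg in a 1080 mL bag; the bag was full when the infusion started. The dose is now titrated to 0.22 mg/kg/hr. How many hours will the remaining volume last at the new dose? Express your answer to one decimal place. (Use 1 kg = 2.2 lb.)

17.3 hours

Initial rate:
Weight = 199.1 lb ÷ 2.2 lb/kg = 90.5 kg
Dose = 0.43 mg/kg/hr × 90.5 kg = 38.915 mg/hr
Concentration = 398 mg ÷ 1080 mL = 0.3685185 mg/mL
Rate = 38.915 mg/hr ÷ 0.3685185 mg/mL = 105.5985 mL/hr
Volume infused so far = 105.5985 mL/hr × 1.4 hr = 147.8379 mL
Volume remaining = 1080 − 147.8379 = 932.1621 mL
New rate:
Dose = 0.22 mg/kg/hr × 90.5 kg = 19.91 mg/hr
Rate = 19.91 mg/hr ÷ 0.3685185 mg/mL = 54.02714 mL/hr
Time remaining = 932.1621 mL ÷ 54.02714 mL/hr = 17.25359 hr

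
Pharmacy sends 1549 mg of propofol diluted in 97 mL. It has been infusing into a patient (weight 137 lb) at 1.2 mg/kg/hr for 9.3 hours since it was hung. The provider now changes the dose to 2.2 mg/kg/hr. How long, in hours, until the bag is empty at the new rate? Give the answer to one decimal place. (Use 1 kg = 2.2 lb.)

Initial rate:
Weight = 137 lb ÷ 2.2 lb/kg = 62.27273 kg
Dose = 1.2 mg/kg/hr × 62.27273 kg = 74.72727 mg/hr
Concentration = 1549 mg ÷ 97 mL = 15.96907 mg/mL
Rate = 74.72727 mg/hr ÷ 15.96907 mg/mL = 4.6795 mL/hr
Volume infused so far = 4.6795 mL/hr × 9.3 hr = 43.51935 mL
Volume remaining = 97 − 43.51935 = 53.48065 mL
New rate:
Dose = 2.2 mg/kg/hr × 62.27273 kg = 137 mg/hr
Rate = 137 mg/hr ÷ 15.96907 mg/mL = 8.579083 mL/hr
Time remaining = 53.48065 mL ÷ 8.579083 mL/hr = 6.233842 hr

6.2 hours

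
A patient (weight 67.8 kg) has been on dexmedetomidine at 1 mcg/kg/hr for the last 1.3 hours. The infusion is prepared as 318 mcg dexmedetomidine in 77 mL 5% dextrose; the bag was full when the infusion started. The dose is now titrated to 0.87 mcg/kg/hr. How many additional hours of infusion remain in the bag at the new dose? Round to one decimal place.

3.9 hours

Initial rate:
Dose = 1 mcg/kg/hr × 67.8 kg = 67.8 mcg/hr
Concentration = 318 mcg ÷ 77 mL = 4.12987 mcg/mL
Rate = 67.8 mcg/hr ÷ 4.12987 mcg/mL = 16.41698 mL/hr
Volume infused so far = 16.41698 mL/hr × 1.3 hr = 21.34208 mL
Volume remaining = 77 − 21.34208 = 55.65792 mL
New rate:
Dose = 0.87 mcg/kg/hr × 67.8 kg = 58.986 mcg/hr
Rate = 58.986 mcg/hr ÷ 4.12987 mcg/mL = 14.28277 mL/hr
Time remaining = 55.65792 mL ÷ 14.28277 mL/hr = 3.896857 hr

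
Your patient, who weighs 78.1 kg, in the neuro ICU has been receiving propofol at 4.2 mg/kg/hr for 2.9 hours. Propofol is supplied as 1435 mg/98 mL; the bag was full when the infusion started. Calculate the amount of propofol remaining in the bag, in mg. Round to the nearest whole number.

Dose = 4.2 mg/kg/hr × 78.1 kg = 328.02 mg/hr
Concentration = 1435 mg ÷ 98 mL = 14.64286 mg/mL
Rate = 328.02 mg/hr ÷ 14.64286 mg/mL = 22.40137 mL/hr
Volume infused = 22.40137 mL/hr × 2.9 hr = 64.96396 mL
Volume remaining = 98 − 64.96396 = 33.03604 mL
Drug remaining = 33.03604 mL × 14.64286 mg/mL = 483.742 mg

484 mg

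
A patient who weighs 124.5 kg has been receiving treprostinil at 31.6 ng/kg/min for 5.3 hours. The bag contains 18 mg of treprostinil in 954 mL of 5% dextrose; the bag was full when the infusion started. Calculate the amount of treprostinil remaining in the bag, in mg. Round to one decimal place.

16.7 mg

Dose = 31.6 ng/kg/min × 124.5 kg = 3934.2 ng/min
3934.2 ng/min × 60 min/hr = 236052 ng/hr
Concentration = 18 mg ÷ 954 mL = 0.01886792 mg/mL = 18867.92 ng/mL
Rate = 236052 ng/hr ÷ 18867.92 ng/mL = 12.51076 mL/hr
Volume infused = 12.51076 mL/hr × 5.3 hr = 66.30701 mL
Volume remaining = 954 − 66.30701 = 887.693 mL
Drug remaining = 887.693 mL × 18867.92 ng/mL = 16748924 ng = 16.74892 mg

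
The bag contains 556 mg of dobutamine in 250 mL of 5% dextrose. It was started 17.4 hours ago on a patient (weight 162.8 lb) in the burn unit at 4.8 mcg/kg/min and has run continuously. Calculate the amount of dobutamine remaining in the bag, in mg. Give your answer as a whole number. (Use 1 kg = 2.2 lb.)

Weight = 162.8 lb ÷ 2.2 lb/kg = 74 kg
Dose = 4.8 mcg/kg/min × 74 kg = 355.2 mcg/min
355.2 mcg/min × 60 min/hr = 21312 mcg/hr
Concentration = 556 mg ÷ 250 mL = 2.224 mg/mL = 2224 mcg/mL
Rate = 21312 mcg/hr ÷ 2224 mcg/mL = 9.582734 mL/hr
Volume infused = 9.582734 mL/hr × 17.4 hr = 166.7396 mL
Volume remaining = 250 − 166.7396 = 83.26043 mL
Drug remaining = 83.26043 mL × 2224 mcg/mL = 185171.2 mcg = 185.1712 mg

185 mg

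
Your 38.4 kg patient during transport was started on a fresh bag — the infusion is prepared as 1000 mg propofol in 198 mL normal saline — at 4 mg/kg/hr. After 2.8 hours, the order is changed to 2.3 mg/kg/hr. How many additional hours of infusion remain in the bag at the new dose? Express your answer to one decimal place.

Initial rate:
Dose = 4 mg/kg/hr × 38.4 kg = 153.6 mg/hr
Concentration = 1000 mg ÷ 198 mL = 5.050505 mg/mL
Rate = 153.6 mg/hr ÷ 5.050505 mg/mL = 30.4128 mL/hr
Volume infused so far = 30.4128 mL/hr × 2.8 hr = 85.15584 mL
Volume remaining = 198 − 85.15584 = 112.8442 mL
New rate:
Dose = 2.3 mg/kg/hr × 38.4 kg = 88.32 mg/hr
Rate = 88.32 mg/hr ÷ 5.050505 mg/mL = 17.48736 mL/hr
Time remaining = 112.8442 mL ÷ 17.48736 mL/hr = 6.452899 hr

6.5 hours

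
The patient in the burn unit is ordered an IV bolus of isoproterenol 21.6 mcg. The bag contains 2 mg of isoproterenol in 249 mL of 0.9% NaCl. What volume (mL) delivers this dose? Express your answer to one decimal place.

Concentration = 2 mg ÷ 249 mL = 0.008032129 mg/mL = 8.032129 mcg/mL
Volume = 21.6 mcg ÷ 8.032129 mcg/mL = 2.6892 mL

2.7 mL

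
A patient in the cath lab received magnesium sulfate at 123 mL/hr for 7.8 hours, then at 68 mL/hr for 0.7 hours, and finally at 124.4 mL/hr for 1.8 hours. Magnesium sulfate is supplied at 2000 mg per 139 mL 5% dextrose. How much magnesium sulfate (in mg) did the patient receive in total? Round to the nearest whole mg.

17711 mg

Concentration = 2000 mg ÷ 139 mL = 14.38849 mg/mL
Stage 1: 123 mL/hr × 7.8 hr = 959.4 mL → 959.4 mL × 14.38849 mg/mL = 13804.32 mg
Stage 2: 68 mL/hr × 0.7 hr = 47.6 mL → 47.6 mL × 14.38849 mg/mL = 684.8921 mg
Stage 3: 124.4 mL/hr × 1.8 hr = 223.92 mL → 223.92 mL × 14.38849 mg/mL = 3221.871 mg
Total = 13804.32 + 684.8921 + 3221.871 = 17711.08 mg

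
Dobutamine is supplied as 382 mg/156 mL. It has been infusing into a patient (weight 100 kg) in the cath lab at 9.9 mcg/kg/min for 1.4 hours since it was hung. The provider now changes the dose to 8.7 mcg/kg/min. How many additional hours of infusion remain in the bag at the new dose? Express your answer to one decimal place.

5.7 hours

Initial rate:
Dose = 9.9 mcg/kg/min × 100 kg = 990 mcg/min
990 mcg/min × 60 min/hr = 59400 mcg/hr
Concentration = 382 mg ÷ 156 mL = 2.448718 mg/mL = 2448.718 mcg/mL
Rate = 59400 mcg/hr ÷ 2448.718 mcg/mL = 24.25759 mL/hr
Volume infused so far = 24.25759 mL/hr × 1.4 hr = 33.96063 mL
Volume remaining = 156 − 33.96063 = 122.0394 mL
New rate:
Dose = 8.7 mcg/kg/min × 100 kg = 870 mcg/min
870 mcg/min × 60 min/hr = 52200 mcg/hr
Rate = 52200 mcg/hr ÷ 2448.718 mcg/mL = 21.31728 mL/hr
Time remaining = 122.0394 mL ÷ 21.31728 mL/hr = 5.724904 hr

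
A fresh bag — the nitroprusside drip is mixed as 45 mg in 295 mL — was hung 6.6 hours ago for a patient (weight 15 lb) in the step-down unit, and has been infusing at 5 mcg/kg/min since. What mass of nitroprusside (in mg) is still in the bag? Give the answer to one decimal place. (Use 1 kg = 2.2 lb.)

Weight = 15 lb ÷ 2.2 lb/kg = 6.818182 kg
Dose = 5 mcg/kg/min × 6.818182 kg = 34.09091 mcg/min
34.09091 mcg/min × 60 min/hr = 2045.455 mcg/hr
Concentration = 45 mg ÷ 295 mL = 0.1525424 mg/mL = 152.5424 mcg/mL
Rate = 2045.455 mcg/hr ÷ 152.5424 mcg/mL = 13.40909 mL/hr
Volume infused = 13.40909 mL/hr × 6.6 hr = 88.5 mL
Volume remaining = 295 − 88.5 = 206.5 mL
Drug remaining = 206.5 mL × 152.5424 mcg/mL = 31500 mcg = 31.5 mg

31.5 mg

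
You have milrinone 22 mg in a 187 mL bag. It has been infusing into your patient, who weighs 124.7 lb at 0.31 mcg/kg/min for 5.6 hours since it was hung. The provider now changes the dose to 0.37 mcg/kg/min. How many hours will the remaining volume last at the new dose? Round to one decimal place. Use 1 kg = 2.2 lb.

Initial rate:
Weight = 124.7 lb ÷ 2.2 lb/kg = 56.68182 kg
Dose = 0.31 mcg/kg/min × 56.68182 kg = 17.57136 mcg/min
17.57136 mcg/min × 60 min/hr = 1054.282 mcg/hr
Concentration = 22 mg ÷ 187 mL = 0.1176471 mg/mL = 117.6471 mcg/mL
Rate = 1054.282 mcg/hr ÷ 117.6471 mcg/mL = 8.961395 mL/hr
Volume infused so far = 8.961395 mL/hr × 5.6 hr = 50.18381 mL
Volume remaining = 187 − 50.18381 = 136.8162 mL
New rate:
Dose = 0.37 mcg/kg/min × 56.68182 kg = 20.97227 mcg/min
20.97227 mcg/min × 60 min/hr = 1258.336 mcg/hr
Rate = 1258.336 mcg/hr ÷ 117.6471 mcg/mL = 10.69586 mL/hr
Time remaining = 136.8162 mL ÷ 10.69586 mL/hr = 12.79151 hr

12.8 hours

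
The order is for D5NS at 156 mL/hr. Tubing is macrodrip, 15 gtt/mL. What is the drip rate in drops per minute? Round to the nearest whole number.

39 gtt/min

156 mL/hr ÷ 60 min/hr = 2.6 mL/min
2.6 mL/min × 15 gtt/mL = 39 gtt/min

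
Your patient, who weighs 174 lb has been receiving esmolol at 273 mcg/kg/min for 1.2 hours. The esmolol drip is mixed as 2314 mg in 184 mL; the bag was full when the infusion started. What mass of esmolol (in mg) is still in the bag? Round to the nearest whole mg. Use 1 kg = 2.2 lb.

Weight = 174 lb ÷ 2.2 lb/kg = 79.09091 kg
Dose = 273 mcg/kg/min × 79.09091 kg = 21591.82 mcg/min
21591.82 mcg/min × 60 min/hr = 1295509 mcg/hr
Concentration = 2314 mg ÷ 184 mL = 12.57609 mg/mL = 12576.09 mcg/mL
Rate = 1295509 mcg/hr ÷ 12576.09 mcg/mL = 103.0137 mL/hr
Volume infused = 103.0137 mL/hr × 1.2 hr = 123.6164 mL
Volume remaining = 184 − 123.6164 = 60.38358 mL
Drug remaining = 60.38358 mL × 12576.09 mcg/mL = 759389.1 mcg = 759.3891 mg

759 mg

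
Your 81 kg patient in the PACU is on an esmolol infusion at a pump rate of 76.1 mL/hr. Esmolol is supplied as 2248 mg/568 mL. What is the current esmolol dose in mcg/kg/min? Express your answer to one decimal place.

Concentration = 2248 mg ÷ 568 mL = 3.957746 mg/mL = 3957.746 mcg/mL
Drug rate = 76.1 mL/hr × 3957.746 mcg/mL = 301184.5 mcg/hr
301184.5 mcg/hr ÷ 60 min/hr = 5019.742 mcg/min
5019.742 mcg/min ÷ 81 kg = 61.97212 mcg/kg/min

62.0 mcg/kg/min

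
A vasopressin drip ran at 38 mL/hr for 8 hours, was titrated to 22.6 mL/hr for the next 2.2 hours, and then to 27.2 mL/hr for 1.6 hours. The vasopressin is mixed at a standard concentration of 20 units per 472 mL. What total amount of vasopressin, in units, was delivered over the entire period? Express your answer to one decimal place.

Concentration = 20 units ÷ 472 mL = 0.04237288 units/mL
Stage 1: 38 mL/hr × 8 hr = 304 mL → 304 mL × 0.04237288 units/mL = 12.88136 units
Stage 2: 22.6 mL/hr × 2.2 hr = 49.72 mL → 49.72 mL × 0.04237288 units/mL = 2.10678 units
Stage 3: 27.2 mL/hr × 1.6 hr = 43.52 mL → 43.52 mL × 0.04237288 units/mL = 1.844068 units
Total = 12.88136 + 2.10678 + 1.844068 = 16.8322 units

16.8 units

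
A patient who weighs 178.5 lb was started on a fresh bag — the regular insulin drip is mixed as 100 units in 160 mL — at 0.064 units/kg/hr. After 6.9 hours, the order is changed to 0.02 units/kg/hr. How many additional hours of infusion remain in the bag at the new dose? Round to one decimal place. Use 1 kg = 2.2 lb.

Initial rate:
Weight = 178.5 lb ÷ 2.2 lb/kg = 81.13636 kg
Dose = 0.064 units/kg/hr × 81.13636 kg = 5.192727 units/hr
Concentration = 100 units ÷ 160 mL = 0.625 units/mL
Rate = 5.192727 units/hr ÷ 0.625 units/mL = 8.308364 mL/hr
Volume infused so far = 8.308364 mL/hr × 6.9 hr = 57.32771 mL
Volume remaining = 160 − 57.32771 = 102.6723 mL
New rate:
Dose = 0.02 units/kg/hr × 81.13636 kg = 1.622727 units/hr
Rate = 1.622727 units/hr ÷ 0.625 units/mL = 2.596364 mL/hr
Time remaining = 102.6723 mL ÷ 2.596364 mL/hr = 39.54465 hr

39.5 hours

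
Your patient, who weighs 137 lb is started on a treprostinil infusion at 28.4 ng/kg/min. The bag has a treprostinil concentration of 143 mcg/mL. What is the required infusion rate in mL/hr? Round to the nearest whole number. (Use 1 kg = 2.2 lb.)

Weight = 137 lb ÷ 2.2 lb/kg = 62.27273 kg
Dose = 28.4 ng/kg/min × 62.27273 kg = 1768.545 ng/min
1768.545 ng/min × 60 min/hr = 106112.7 ng/hr
Concentration = 143 mcg/mL = 143000 ng/mL
Rate = 106112.7 ng/hr ÷ 143000 ng/mL = 0.742047 mL/hr

1 mL/hr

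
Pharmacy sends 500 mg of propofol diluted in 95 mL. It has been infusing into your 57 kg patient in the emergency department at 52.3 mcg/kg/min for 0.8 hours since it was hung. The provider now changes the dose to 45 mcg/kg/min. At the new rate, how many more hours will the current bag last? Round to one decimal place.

2.3 hours

Initial rate:
Dose = 52.3 mcg/kg/min × 57 kg = 2981.1 mcg/min
2981.1 mcg/min × 60 min/hr = 178866 mcg/hr
Concentration = 500 mg ÷ 95 mL = 5.263158 mg/mL = 5263.158 mcg/mL
Rate = 178866 mcg/hr ÷ 5263.158 mcg/mL = 33.98454 mL/hr
Volume infused so far = 33.98454 mL/hr × 0.8 hr = 27.18763 mL
Volume remaining = 95 − 27.18763 = 67.81237 mL
New rate:
Dose = 45 mcg/kg/min × 57 kg = 2565 mcg/min
2565 mcg/min × 60 min/hr = 153900 mcg/hr
Rate = 153900 mcg/hr ÷ 5263.158 mcg/mL = 29.241 mL/hr
Time remaining = 67.81237 mL ÷ 29.241 mL/hr = 2.319085 hr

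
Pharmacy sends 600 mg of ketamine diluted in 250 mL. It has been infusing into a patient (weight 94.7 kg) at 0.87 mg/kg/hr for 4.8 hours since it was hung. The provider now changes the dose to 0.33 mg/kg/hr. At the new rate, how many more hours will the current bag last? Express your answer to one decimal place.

6.5 hours

Initial rate:
Dose = 0.87 mg/kg/hr × 94.7 kg = 82.389 mg/hr
Concentration = 600 mg ÷ 250 mL = 2.4 mg/mL
Rate = 82.389 mg/hr ÷ 2.4 mg/mL = 34.32875 mL/hr
Volume infused so far = 34.32875 mL/hr × 4.8 hr = 164.778 mL
Volume remaining = 250 − 164.778 = 85.222 mL
New rate:
Dose = 0.33 mg/kg/hr × 94.7 kg = 31.251 mg/hr
Rate = 31.251 mg/hr ÷ 2.4 mg/mL = 13.02125 mL/hr
Time remaining = 85.222 mL ÷ 13.02125 mL/hr = 6.54484 hr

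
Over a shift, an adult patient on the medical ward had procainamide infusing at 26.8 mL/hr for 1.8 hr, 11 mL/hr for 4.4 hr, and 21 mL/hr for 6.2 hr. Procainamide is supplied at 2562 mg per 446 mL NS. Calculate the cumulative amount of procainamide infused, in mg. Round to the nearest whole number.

Concentration = 2562 mg ÷ 446 mL = 5.744395 mg/mL
Stage 1: 26.8 mL/hr × 1.8 hr = 48.24 mL → 48.24 mL × 5.744395 mg/mL = 277.1096 mg
Stage 2: 11 mL/hr × 4.4 hr = 48.4 mL → 48.4 mL × 5.744395 mg/mL = 278.0287 mg
Stage 3: 21 mL/hr × 6.2 hr = 130.2 mL → 130.2 mL × 5.744395 mg/mL = 747.9202 mg
Total = 277.1096 + 278.0287 + 747.9202 = 1303.058 mg

1303 mg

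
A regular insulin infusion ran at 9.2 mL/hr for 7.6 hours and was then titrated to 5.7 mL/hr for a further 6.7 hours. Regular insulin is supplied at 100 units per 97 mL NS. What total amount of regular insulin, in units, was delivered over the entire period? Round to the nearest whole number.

Concentration = 100 units ÷ 97 mL = 1.030928 units/mL
Stage 1: 9.2 mL/hr × 7.6 hr = 69.92 mL → 69.92 mL × 1.030928 units/mL = 72.08247 units
Stage 2: 5.7 mL/hr × 6.7 hr = 38.19 mL → 38.19 mL × 1.030928 units/mL = 39.37113 units
Total = 72.08247 + 39.37113 = 111.4536 units

111 units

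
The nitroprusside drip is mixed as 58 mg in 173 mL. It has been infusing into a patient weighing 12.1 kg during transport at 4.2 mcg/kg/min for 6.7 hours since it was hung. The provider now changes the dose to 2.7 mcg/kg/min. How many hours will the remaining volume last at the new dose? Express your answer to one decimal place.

Initial rate:
Dose = 4.2 mcg/kg/min × 12.1 kg = 50.82 mcg/min
50.82 mcg/min × 60 min/hr = 3049.2 mcg/hr
Concentration = 58 mg ÷ 173 mL = 0.3352601 mg/mL = 335.2601 mcg/mL
Rate = 3049.2 mcg/hr ÷ 335.2601 mcg/mL = 9.095028 mL/hr
Volume infused so far = 9.095028 mL/hr × 6.7 hr = 60.93668 mL
Volume remaining = 173 − 60.93668 = 112.0633 mL
New rate:
Dose = 2.7 mcg/kg/min × 12.1 kg = 32.67 mcg/min
32.67 mcg/min × 60 min/hr = 1960.2 mcg/hr
Rate = 1960.2 mcg/hr ÷ 335.2601 mcg/mL = 5.846803 mL/hr
Time remaining = 112.0633 mL ÷ 5.846803 mL/hr = 19.1666 hr

19.2 hours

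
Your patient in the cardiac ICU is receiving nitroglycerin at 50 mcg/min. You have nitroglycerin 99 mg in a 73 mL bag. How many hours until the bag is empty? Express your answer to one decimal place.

50 mcg/min × 60 min/hr = 3000 mcg/hr
Concentration = 99 mg ÷ 73 mL = 1.356164 mg/mL = 1356.164 mcg/mL
Rate = 3000 mcg/hr ÷ 1356.164 mcg/mL = 2.212121 mL/hr
Duration = 73 mL ÷ 2.212121 mL/hr = 33 hr

33.0 hours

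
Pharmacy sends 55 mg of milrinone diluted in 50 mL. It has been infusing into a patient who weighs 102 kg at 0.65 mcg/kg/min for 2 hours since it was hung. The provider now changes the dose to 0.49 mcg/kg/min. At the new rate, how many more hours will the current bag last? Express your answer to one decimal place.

Initial rate:
Dose = 0.65 mcg/kg/min × 102 kg = 66.3 mcg/min
66.3 mcg/min × 60 min/hr = 3978 mcg/hr
Concentration = 55 mg ÷ 50 mL = 1.1 mg/mL = 1100 mcg/mL
Rate = 3978 mcg/hr ÷ 1100 mcg/mL = 3.616364 mL/hr
Volume infused so far = 3.616364 mL/hr × 2 hr = 7.232727 mL
Volume remaining = 50 − 7.232727 = 42.76727 mL
New rate:
Dose = 0.49 mcg/kg/min × 102 kg = 49.98 mcg/min
49.98 mcg/min × 60 min/hr = 2998.8 mcg/hr
Rate = 2998.8 mcg/hr ÷ 1100 mcg/mL = 2.726182 mL/hr
Time remaining = 42.76727 mL ÷ 2.726182 mL/hr = 15.68761 hr

15.7 hours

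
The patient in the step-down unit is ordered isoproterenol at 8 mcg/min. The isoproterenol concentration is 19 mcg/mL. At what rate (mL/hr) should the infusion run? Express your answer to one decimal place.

8 mcg/min × 60 min/hr = 480 mcg/hr
Rate = 480 mcg/hr ÷ 19 mcg/mL = 25.26316 mL/hr

25.3 mL/hr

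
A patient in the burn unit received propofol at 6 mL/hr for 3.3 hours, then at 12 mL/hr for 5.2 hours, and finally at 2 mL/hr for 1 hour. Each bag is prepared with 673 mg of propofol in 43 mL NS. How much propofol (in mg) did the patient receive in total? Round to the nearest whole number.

1318 mg

Concentration = 673 mg ÷ 43 mL = 15.65116 mg/mL
Stage 1: 6 mL/hr × 3.3 hr = 19.8 mL → 19.8 mL × 15.65116 mg/mL = 309.893 mg
Stage 2: 12 mL/hr × 5.2 hr = 62.4 mL → 62.4 mL × 15.65116 mg/mL = 976.6326 mg
Stage 3: 2 mL/hr × 1 hr = 2 mL → 2 mL × 15.65116 mg/mL = 31.30233 mg
Total = 309.893 + 976.6326 + 31.30233 = 1317.828 mg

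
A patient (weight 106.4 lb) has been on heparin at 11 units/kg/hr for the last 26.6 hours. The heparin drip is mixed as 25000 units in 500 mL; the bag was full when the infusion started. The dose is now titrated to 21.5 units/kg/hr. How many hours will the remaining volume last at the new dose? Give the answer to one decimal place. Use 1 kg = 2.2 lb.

Initial rate:
Weight = 106.4 lb ÷ 2.2 lb/kg = 48.36364 kg
Dose = 11 units/kg/hr × 48.36364 kg = 532 units/hr
Concentration = 25000 units ÷ 500 mL = 50 units/mL
Rate = 532 units/hr ÷ 50 units/mL = 10.64 mL/hr
Volume infused so far = 10.64 mL/hr × 26.6 hr = 283.024 mL
Volume remaining = 500 − 283.024 = 216.976 mL
New rate:
Dose = 21.5 units/kg/hr × 48.36364 kg = 1039.818 units/hr
Rate = 1039.818 units/hr ÷ 50 units/mL = 20.79636 mL/hr
Time remaining = 216.976 mL ÷ 20.79636 mL/hr = 10.43336 hr

10.4 hours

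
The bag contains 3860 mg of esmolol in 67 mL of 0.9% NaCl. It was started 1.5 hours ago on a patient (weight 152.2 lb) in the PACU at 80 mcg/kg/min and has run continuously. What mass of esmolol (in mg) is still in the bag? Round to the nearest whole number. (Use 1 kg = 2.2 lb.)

3362 mg

Weight = 152.2 lb ÷ 2.2 lb/kg = 69.18182 kg
Dose = 80 mcg/kg/min × 69.18182 kg = 5534.545 mcg/min
5534.545 mcg/min × 60 min/hr = 332072.7 mcg/hr
Concentration = 3860 mg ÷ 67 mL = 57.61194 mg/mL = 57611.94 mcg/mL
Rate = 332072.7 mcg/hr ÷ 57611.94 mcg/mL = 5.763957 mL/hr
Volume infused = 5.763957 mL/hr × 1.5 hr = 8.645935 mL
Volume remaining = 67 − 8.645935 = 58.35407 mL
Drug remaining = 58.35407 mL × 57611.94 mcg/mL = 3361891 mcg = 3361.891 mg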